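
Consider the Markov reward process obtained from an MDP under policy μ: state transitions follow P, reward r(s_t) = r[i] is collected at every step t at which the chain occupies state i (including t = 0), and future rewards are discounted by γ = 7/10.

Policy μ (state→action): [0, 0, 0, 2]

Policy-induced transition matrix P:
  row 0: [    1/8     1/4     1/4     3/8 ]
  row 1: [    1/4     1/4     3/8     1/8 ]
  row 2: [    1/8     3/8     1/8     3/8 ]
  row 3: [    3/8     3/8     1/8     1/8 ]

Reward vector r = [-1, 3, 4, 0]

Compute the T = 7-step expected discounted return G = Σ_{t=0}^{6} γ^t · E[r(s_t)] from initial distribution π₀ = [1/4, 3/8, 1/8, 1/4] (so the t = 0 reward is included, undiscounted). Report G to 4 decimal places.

G = 4.7387

t=0: π = [0.2500, 0.3750, 0.1250, 0.2500], E[r] = 1.3750, γ^t·E[r] = 1.375000, running G = 1.375000
t=1: π = [0.2344, 0.2969, 0.2500, 0.2188], E[r] = 1.6563, γ^t·E[r] = 1.159375, running G = 2.534375
t=2: π = [0.2168, 0.3086, 0.2285, 0.2461], E[r] = 1.6230, γ^t·E[r] = 0.795293, running G = 3.329668
t=3: π = [0.2251, 0.3093, 0.2292, 0.2363], E[r] = 1.6199, γ^t·E[r] = 0.555616, running G = 3.885284
t=4: π = [0.2227, 0.3082, 0.2305, 0.2386], E[r] = 1.6237, γ^t·E[r] = 0.389855, running G = 4.275139
t=5: π = [0.2232, 0.3086, 0.2299, 0.2383], E[r] = 1.6223, γ^t·E[r] = 0.272659, running G = 4.547798
t=6: π = [0.2232, 0.3085, 0.2301, 0.2383], E[r] = 1.6226, γ^t·E[r] = 0.190902, running G = 4.738700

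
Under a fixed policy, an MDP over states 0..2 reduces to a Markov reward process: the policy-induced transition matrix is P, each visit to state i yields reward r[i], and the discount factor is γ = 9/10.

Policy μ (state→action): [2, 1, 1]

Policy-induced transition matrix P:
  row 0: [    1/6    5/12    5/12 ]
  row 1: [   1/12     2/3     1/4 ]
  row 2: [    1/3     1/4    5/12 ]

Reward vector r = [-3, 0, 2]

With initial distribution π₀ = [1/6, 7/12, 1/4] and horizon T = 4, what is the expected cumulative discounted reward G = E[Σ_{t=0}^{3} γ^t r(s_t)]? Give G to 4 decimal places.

t=0: π = [0.1667, 0.5833, 0.2500], E[r] = 0.0000, γ^t·E[r] = 0.000000, running G = 0.000000
t=1: π = [0.1597, 0.5208, 0.3194], E[r] = 0.1597, γ^t·E[r] = 0.143750, running G = 0.143750
t=2: π = [0.1765, 0.4936, 0.3299], E[r] = 0.1302, γ^t·E[r] = 0.105469, running G = 0.249219
t=3: π = [0.1805, 0.4851, 0.3344], E[r] = 0.1273, γ^t·E[r] = 0.092777, running G = 0.341996

G = 0.3420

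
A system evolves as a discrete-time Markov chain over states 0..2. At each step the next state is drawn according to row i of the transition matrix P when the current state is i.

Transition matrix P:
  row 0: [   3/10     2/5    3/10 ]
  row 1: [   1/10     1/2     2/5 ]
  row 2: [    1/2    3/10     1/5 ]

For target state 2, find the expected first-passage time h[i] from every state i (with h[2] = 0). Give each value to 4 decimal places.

h = [2.9032, 2.5806, 0.0000]

First-step conditioning: h[2] = 0; for i ≠ 2, h[i] = 1 + Σ_k P[i][k]·h[k].
  h[0] = 1 + 3/10·h[0] + 2/5·h[1]
  h[1] = 1 + 1/10·h[0] + 1/2·h[1]
Solving the 2×2 linear system over states ≠ 2 gives exactly h = [90/31, 80/31, 0] (h[2] = 0 is the target).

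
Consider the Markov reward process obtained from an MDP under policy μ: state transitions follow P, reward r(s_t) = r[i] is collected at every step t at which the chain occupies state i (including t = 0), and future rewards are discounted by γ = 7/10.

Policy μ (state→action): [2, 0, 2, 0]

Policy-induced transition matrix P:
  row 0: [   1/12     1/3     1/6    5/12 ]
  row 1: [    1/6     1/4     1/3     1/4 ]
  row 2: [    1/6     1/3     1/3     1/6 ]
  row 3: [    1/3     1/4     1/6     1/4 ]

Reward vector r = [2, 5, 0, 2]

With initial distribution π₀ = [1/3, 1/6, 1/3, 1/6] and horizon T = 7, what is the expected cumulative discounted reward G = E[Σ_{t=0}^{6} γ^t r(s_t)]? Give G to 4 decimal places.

G = 6.7099

t=0: π = [0.3333, 0.1667, 0.3333, 0.1667], E[r] = 1.8333, γ^t·E[r] = 1.833333, running G = 1.833333
t=1: π = [0.1667, 0.3056, 0.2500, 0.2778], E[r] = 2.4167, γ^t·E[r] = 1.691667, running G = 3.525000
t=2: π = [0.1991, 0.2847, 0.2593, 0.2569], E[r] = 2.3356, γ^t·E[r] = 1.144468, running G = 4.669468
t=3: π = [0.1929, 0.2882, 0.2573, 0.2616], E[r] = 2.3499, γ^t·E[r] = 0.806024, running G = 5.475491
t=4: π = [0.1942, 0.2875, 0.2576, 0.2607], E[r] = 2.3474, γ^t·E[r] = 0.563607, running G = 6.039098
t=5: π = [0.1939, 0.2876, 0.2575, 0.2609], E[r] = 2.3479, γ^t·E[r] = 0.394613, running G = 6.433711
t=6: π = [0.1940, 0.2876, 0.2575, 0.2609], E[r] = 2.3478, γ^t·E[r] = 0.276217, running G = 6.709928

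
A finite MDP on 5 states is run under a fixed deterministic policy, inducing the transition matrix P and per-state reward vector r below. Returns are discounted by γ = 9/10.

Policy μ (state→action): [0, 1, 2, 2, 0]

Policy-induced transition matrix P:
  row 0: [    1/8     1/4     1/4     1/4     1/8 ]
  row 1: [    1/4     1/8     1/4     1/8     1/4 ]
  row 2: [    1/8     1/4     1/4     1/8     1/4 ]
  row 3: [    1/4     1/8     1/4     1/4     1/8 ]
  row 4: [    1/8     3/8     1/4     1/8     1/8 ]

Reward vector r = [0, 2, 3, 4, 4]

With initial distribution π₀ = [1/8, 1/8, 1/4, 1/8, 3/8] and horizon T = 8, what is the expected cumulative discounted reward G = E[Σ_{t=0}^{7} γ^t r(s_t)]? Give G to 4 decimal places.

G = 15.2219

t=0: π = [0.1250, 0.1250, 0.2500, 0.1250, 0.3750], E[r] = 3.0000, γ^t·E[r] = 3.000000, running G = 3.000000
t=1: π = [0.1563, 0.2656, 0.2500, 0.1563, 0.1719], E[r] = 2.5938, γ^t·E[r] = 2.334375, running G = 5.334375
t=2: π = [0.1777, 0.2188, 0.2500, 0.1641, 0.1895], E[r] = 2.6016, γ^t·E[r] = 2.107266, running G = 7.441641
t=3: π = [0.1729, 0.2258, 0.2500, 0.1677, 0.1836], E[r] = 2.6069, γ^t·E[r] = 1.900455, running G = 9.342095
t=4: π = [0.1742, 0.2238, 0.2500, 0.1676, 0.1845], E[r] = 2.6057, γ^t·E[r] = 1.709608, running G = 11.051703
t=5: π = [0.1739, 0.2241, 0.2500, 0.1677, 0.1842], E[r] = 2.6060, γ^t·E[r] = 1.538846, running G = 12.590549
t=6: π = [0.1740, 0.2240, 0.2500, 0.1677, 0.1843], E[r] = 2.6060, γ^t·E[r] = 1.384924, running G = 13.975473
t=7: π = [0.1740, 0.2241, 0.2500, 0.1677, 0.1843], E[r] = 2.6060, γ^t·E[r] = 1.246440, running G = 15.221913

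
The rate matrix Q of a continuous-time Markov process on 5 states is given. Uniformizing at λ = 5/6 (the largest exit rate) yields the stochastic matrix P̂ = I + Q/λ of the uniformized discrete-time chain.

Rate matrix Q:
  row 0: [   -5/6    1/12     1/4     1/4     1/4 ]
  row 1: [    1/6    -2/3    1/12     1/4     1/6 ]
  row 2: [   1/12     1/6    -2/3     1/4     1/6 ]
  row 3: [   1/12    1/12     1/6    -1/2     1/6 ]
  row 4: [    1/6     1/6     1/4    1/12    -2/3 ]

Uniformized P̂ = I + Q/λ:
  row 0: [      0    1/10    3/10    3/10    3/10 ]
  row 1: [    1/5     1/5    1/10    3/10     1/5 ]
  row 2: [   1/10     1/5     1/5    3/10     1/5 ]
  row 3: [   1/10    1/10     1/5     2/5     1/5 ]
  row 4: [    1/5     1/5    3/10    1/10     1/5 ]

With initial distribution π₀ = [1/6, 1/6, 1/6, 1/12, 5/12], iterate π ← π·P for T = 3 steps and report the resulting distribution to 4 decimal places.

π = [0.1253, 0.1596, 0.2176, 0.2851, 0.2125]

t=0: π = [0.1667, 0.1667, 0.1667, 0.0833, 0.4167]
t=1: π = [0.1417, 0.1750, 0.2417, 0.2250, 0.2167]
t=2: π = [0.1250, 0.1633, 0.2183, 0.2792, 0.2142]
t=3: π = [0.1253, 0.1596, 0.2176, 0.2851, 0.2125]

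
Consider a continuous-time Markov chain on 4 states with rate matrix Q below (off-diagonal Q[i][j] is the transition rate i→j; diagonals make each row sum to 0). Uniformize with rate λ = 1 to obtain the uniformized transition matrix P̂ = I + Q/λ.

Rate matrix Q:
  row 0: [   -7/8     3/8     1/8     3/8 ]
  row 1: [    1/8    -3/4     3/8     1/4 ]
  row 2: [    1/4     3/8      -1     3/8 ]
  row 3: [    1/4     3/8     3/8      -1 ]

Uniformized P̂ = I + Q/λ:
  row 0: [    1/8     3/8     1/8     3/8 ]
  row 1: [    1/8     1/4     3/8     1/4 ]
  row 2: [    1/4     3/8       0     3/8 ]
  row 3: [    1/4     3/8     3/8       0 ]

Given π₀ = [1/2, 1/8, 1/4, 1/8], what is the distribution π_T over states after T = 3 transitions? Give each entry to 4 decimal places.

t=0: π = [0.5000, 0.1250, 0.2500, 0.1250]
t=1: π = [0.1719, 0.3594, 0.1563, 0.3125]
t=2: π = [0.1836, 0.3301, 0.2734, 0.2129]
t=3: π = [0.1858, 0.3337, 0.2266, 0.2539]

π = [0.1858, 0.3337, 0.2266, 0.2539]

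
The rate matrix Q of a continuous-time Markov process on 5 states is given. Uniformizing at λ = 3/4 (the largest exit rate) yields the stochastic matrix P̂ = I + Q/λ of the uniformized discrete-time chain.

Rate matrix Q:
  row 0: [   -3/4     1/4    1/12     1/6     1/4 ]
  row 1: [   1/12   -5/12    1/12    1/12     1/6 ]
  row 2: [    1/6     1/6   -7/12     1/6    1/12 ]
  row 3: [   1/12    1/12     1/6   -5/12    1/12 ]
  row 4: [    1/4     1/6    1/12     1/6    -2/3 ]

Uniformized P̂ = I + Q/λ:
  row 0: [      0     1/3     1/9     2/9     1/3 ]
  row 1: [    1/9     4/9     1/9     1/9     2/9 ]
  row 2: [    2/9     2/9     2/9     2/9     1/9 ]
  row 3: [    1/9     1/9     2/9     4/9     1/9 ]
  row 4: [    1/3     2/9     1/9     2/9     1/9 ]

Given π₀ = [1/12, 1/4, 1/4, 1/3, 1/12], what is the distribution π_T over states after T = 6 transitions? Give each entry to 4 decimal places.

t=0: π = [0.0833, 0.2500, 0.2500, 0.3333, 0.0833]
t=1: π = [0.1481, 0.2500, 0.1759, 0.2685, 0.1574]
t=2: π = [0.1492, 0.2644, 0.1605, 0.2541, 0.1718]
t=3: π = [0.1505, 0.2693, 0.1572, 0.2493, 0.1736]
t=4: π = [0.1504, 0.2711, 0.1563, 0.2477, 0.1745]
t=5: π = [0.1505, 0.2717, 0.1560, 0.2471, 0.1747]
t=6: π = [0.1505, 0.2719, 0.1559, 0.2470, 0.1747]

π = [0.1505, 0.2719, 0.1559, 0.2470, 0.1747]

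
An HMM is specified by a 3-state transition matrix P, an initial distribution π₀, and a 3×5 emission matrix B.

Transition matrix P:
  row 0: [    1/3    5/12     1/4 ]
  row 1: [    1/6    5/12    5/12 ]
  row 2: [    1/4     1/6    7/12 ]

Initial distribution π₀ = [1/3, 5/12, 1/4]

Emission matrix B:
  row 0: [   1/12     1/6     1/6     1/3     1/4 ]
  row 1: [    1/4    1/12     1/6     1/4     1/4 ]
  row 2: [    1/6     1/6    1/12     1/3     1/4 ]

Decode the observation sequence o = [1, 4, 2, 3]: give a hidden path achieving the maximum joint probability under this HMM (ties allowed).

t=0: δ = [5.556e-02, 3.472e-02, 4.167e-02]  (obs o_0=1)
t=1: δ = [4.630e-03, 5.787e-03, 6.076e-03]  ψ = [0, 0, 2]  (obs o_1=4)
t=2: δ = [2.572e-04, 4.019e-04, 2.954e-04]  ψ = [0, 1, 2]  (obs o_2=2)
t=3: δ = [2.858e-05, 4.186e-05, 5.744e-05]  ψ = [0, 1, 2]  (obs o_3=3)
backtrack: best end state = 2; path = [2, 2, 2, 2]

path = [2, 2, 2, 2]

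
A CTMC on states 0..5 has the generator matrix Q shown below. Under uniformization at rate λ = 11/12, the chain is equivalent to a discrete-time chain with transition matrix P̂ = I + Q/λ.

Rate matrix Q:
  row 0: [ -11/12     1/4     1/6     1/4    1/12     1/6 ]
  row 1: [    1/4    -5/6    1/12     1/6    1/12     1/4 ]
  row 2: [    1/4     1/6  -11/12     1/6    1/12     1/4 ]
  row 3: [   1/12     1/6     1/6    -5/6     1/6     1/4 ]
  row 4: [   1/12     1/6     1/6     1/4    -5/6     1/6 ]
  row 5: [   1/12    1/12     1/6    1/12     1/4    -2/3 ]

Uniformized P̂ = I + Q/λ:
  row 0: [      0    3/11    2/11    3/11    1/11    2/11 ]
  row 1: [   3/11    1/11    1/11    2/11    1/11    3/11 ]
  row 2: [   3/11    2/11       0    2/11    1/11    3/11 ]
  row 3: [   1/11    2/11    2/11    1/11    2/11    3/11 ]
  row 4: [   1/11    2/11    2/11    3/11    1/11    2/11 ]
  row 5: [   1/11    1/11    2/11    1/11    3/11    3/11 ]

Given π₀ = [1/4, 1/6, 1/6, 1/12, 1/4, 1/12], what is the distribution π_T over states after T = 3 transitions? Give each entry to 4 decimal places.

π = [0.1324, 0.1573, 0.1421, 0.1704, 0.1514, 0.2465]

t=0: π = [0.2500, 0.1667, 0.1667, 0.0833, 0.2500, 0.0833]
t=1: π = [0.1288, 0.1818, 0.1364, 0.2121, 0.1136, 0.2273]
t=2: π = [0.1371, 0.1563, 0.1405, 0.1639, 0.1515, 0.2507]
t=3: π = [0.1324, 0.1573, 0.1421, 0.1704, 0.1514, 0.2465]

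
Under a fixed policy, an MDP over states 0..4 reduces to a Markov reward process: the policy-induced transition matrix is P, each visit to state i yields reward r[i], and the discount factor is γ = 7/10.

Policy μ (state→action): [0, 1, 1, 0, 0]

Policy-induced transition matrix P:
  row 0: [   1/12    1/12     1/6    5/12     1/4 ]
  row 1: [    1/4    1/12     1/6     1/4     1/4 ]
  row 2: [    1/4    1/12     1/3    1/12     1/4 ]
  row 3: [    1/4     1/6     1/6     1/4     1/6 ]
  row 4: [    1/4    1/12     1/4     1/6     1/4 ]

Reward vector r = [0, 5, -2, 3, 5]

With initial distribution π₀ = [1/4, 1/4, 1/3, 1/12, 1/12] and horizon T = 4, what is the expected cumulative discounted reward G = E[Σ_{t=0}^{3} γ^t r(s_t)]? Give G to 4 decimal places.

t=0: π = [0.2500, 0.2500, 0.3333, 0.0833, 0.0833], E[r] = 1.2500, γ^t·E[r] = 1.250000, running G = 1.250000
t=1: π = [0.2083, 0.0903, 0.2292, 0.2292, 0.2431], E[r] = 1.8958, γ^t·E[r] = 1.327083, running G = 2.577083
t=2: π = [0.2153, 0.1024, 0.2251, 0.2263, 0.2309], E[r] = 1.8953, γ^t·E[r] = 0.928675, running G = 3.505758
t=3: π = [0.2141, 0.1022, 0.2234, 0.2291, 0.2311], E[r] = 1.9072, γ^t·E[r] = 0.654158, running G = 4.159916

G = 4.1599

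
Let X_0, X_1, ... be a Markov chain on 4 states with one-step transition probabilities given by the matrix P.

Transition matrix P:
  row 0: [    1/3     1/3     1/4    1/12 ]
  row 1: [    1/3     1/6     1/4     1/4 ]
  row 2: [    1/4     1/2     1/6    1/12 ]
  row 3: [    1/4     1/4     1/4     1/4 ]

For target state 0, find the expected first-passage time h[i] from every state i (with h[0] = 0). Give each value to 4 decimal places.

First-step conditioning: h[0] = 0; for i ≠ 0, h[i] = 1 + Σ_k P[i][k]·h[k].
  h[1] = 1 + 1/6·h[1] + 1/4·h[2] + 1/4·h[3]
  h[2] = 1 + 1/2·h[1] + 1/6·h[2] + 1/12·h[3]
  h[3] = 1 + 1/4·h[1] + 1/4·h[2] + 1/4·h[3]
Solving the 3×3 linear system over states ≠ 0 gives exactly h = [0, 624/185, 664/185, 676/185] (h[0] = 0 is the target).

h = [0.0000, 3.3730, 3.5892, 3.6541]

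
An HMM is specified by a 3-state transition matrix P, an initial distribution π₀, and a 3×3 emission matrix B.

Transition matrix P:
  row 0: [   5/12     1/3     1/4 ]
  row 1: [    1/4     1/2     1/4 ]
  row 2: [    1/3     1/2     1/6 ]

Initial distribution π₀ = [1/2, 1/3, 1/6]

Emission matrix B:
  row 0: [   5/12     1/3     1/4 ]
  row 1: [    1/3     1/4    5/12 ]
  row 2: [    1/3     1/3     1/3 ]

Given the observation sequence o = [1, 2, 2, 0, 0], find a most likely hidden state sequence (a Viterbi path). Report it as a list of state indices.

path = [0, 1, 1, 1, 1]

t=0: δ = [1.667e-01, 8.333e-02, 5.556e-02]  (obs o_0=1)
t=1: δ = [1.736e-02, 2.315e-02, 1.389e-02]  ψ = [0, 0, 0]  (obs o_1=2)
t=2: δ = [1.808e-03, 4.823e-03, 1.929e-03]  ψ = [0, 1, 1]  (obs o_2=2)
t=3: δ = [5.023e-04, 8.038e-04, 4.019e-04]  ψ = [1, 1, 1]  (obs o_3=0)
t=4: δ = [8.721e-05, 1.340e-04, 6.698e-05]  ψ = [0, 1, 1]  (obs o_4=0)
backtrack: best end state = 1; path = [0, 1, 1, 1, 1]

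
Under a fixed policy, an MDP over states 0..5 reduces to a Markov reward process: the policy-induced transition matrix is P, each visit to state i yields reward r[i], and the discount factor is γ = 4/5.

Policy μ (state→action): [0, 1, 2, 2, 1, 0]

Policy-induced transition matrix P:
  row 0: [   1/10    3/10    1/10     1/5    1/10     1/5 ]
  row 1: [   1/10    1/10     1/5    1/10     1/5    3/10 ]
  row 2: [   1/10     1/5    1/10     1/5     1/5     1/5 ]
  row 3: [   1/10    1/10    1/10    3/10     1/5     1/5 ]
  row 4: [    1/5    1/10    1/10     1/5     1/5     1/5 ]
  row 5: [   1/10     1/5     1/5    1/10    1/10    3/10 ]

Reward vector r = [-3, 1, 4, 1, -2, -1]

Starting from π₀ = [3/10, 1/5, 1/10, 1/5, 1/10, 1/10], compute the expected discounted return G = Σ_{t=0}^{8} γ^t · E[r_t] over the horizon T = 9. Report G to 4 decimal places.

G = -0.4410

t=0: π = [0.3000, 0.2000, 0.1000, 0.2000, 0.1000, 0.1000], E[r] = -0.4000, γ^t·E[r] = -0.400000, running G = -0.400000
t=1: π = [0.1100, 0.1800, 0.1300, 0.1900, 0.1600, 0.2300], E[r] = 0.0100, γ^t·E[r] = 0.008000, running G = -0.392000
t=2: π = [0.1160, 0.1580, 0.1410, 0.1780, 0.1660, 0.2410], E[r] = -0.0210, γ^t·E[r] = -0.013440, running G = -0.405440
t=3: π = [0.1166, 0.1614, 0.1399, 0.1779, 0.1643, 0.2399], E[r] = -0.0194, γ^t·E[r] = -0.009933, running G = -0.415373
t=4: π = [0.1164, 0.1613, 0.1401, 0.1777, 0.1644, 0.2401], E[r] = -0.0186, γ^t·E[r] = -0.007635, running G = -0.423008
t=5: π = [0.1164, 0.1613, 0.1401, 0.1776, 0.1643, 0.2401], E[r] = -0.0186, γ^t·E[r] = -0.006104, running G = -0.429112
t=6: π = [0.1164, 0.1613, 0.1401, 0.1776, 0.1643, 0.2401], E[r] = -0.0186, γ^t·E[r] = -0.004881, running G = -0.433993
t=7: π = [0.1164, 0.1613, 0.1401, 0.1776, 0.1643, 0.2401], E[r] = -0.0186, γ^t·E[r] = -0.003904, running G = -0.437897
t=8: π = [0.1164, 0.1613, 0.1401, 0.1776, 0.1643, 0.2401], E[r] = -0.0186, γ^t·E[r] = -0.003123, running G = -0.441020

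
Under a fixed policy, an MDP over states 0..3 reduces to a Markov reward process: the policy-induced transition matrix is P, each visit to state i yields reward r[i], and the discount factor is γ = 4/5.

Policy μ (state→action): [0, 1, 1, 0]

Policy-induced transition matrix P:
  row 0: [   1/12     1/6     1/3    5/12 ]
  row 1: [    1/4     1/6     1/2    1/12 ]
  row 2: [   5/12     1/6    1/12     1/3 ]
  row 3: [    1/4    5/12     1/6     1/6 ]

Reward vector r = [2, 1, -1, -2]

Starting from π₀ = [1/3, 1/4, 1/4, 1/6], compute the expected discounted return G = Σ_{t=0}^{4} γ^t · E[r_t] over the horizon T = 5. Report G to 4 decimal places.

G = 0.1708

t=0: π = [0.3333, 0.2500, 0.2500, 0.1667], E[r] = 0.3333, γ^t·E[r] = 0.333333, running G = 0.333333
t=1: π = [0.2361, 0.2083, 0.2847, 0.2708], E[r] = -0.1458, γ^t·E[r] = -0.116667, running G = 0.216667
t=2: π = [0.2581, 0.2344, 0.2517, 0.2558], E[r] = -0.0127, γ^t·E[r] = -0.008148, running G = 0.208519
t=3: π = [0.2489, 0.2306, 0.2668, 0.2536], E[r] = -0.0456, γ^t·E[r] = -0.023333, running G = 0.185185
t=4: π = [0.2530, 0.2301, 0.2628, 0.2542], E[r] = -0.0351, γ^t·E[r] = -0.014364, running G = 0.170821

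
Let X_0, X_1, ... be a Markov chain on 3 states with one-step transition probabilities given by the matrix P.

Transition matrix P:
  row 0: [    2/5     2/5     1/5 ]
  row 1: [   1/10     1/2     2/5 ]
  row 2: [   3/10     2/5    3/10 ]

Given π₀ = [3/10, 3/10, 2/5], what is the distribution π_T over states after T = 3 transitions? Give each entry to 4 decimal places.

π = [0.2355, 0.4443, 0.3202]

t=0: π = [0.3000, 0.3000, 0.4000]
t=1: π = [0.2700, 0.4300, 0.3000]
t=2: π = [0.2410, 0.4430, 0.3160]
t=3: π = [0.2355, 0.4443, 0.3202]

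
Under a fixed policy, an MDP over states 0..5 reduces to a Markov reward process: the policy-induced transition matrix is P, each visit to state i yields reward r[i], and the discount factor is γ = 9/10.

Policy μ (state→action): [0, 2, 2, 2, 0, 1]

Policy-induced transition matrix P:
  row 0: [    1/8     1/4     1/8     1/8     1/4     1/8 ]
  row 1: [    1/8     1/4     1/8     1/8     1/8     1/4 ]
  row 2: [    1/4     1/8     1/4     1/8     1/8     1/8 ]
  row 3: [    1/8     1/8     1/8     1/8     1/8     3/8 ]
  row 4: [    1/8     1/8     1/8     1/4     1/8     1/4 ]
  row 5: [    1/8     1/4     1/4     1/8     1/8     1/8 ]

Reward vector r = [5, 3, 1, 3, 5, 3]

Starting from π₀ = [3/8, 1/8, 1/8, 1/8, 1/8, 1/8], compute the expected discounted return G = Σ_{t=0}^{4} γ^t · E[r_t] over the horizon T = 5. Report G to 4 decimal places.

G = 13.8350

t=0: π = [0.3750, 0.1250, 0.1250, 0.1250, 0.1250, 0.1250], E[r] = 3.7500, γ^t·E[r] = 3.750000, running G = 3.750000
t=1: π = [0.1406, 0.2031, 0.1563, 0.1406, 0.1719, 0.1875], E[r] = 3.3125, γ^t·E[r] = 2.981250, running G = 6.731250
t=2: π = [0.1445, 0.1914, 0.1680, 0.1465, 0.1426, 0.2070], E[r] = 3.2383, γ^t·E[r] = 2.623008, running G = 9.354258
t=3: π = [0.1460, 0.1929, 0.1719, 0.1428, 0.1431, 0.2034], E[r] = 3.2344, γ^t·E[r] = 2.357859, running G = 11.712117
t=4: π = [0.1465, 0.1928, 0.1719, 0.1429, 0.1432, 0.2027], E[r] = 3.2357, γ^t·E[r] = 2.122914, running G = 13.835032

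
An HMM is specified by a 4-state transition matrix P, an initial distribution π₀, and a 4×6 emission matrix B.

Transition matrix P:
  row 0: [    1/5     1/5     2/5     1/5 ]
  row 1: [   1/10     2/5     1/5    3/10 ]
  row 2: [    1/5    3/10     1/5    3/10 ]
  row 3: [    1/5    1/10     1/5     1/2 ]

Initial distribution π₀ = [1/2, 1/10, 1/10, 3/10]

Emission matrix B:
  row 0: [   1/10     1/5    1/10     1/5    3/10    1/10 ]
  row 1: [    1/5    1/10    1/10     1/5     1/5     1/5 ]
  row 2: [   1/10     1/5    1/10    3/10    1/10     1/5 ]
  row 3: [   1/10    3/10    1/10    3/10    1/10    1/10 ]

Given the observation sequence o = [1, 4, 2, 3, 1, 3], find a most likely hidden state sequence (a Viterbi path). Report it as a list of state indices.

path = [3, 3, 3, 3, 3, 3]

t=0: δ = [1.000e-01, 1.000e-02, 2.000e-02, 9.000e-02]  (obs o_0=1)
t=1: δ = [6.000e-03, 4.000e-03, 4.000e-03, 4.500e-03]  ψ = [0, 0, 0, 3]  (obs o_1=4)
t=2: δ = [1.200e-04, 1.600e-04, 2.400e-04, 2.250e-04]  ψ = [0, 1, 0, 3]  (obs o_2=2)
t=3: δ = [9.600e-06, 1.440e-05, 1.440e-05, 3.375e-05]  ψ = [2, 2, 0, 3]  (obs o_3=3)
t=4: δ = [1.350e-06, 5.760e-07, 1.350e-06, 5.063e-06]  ψ = [3, 1, 3, 3]  (obs o_4=1)
t=5: δ = [2.025e-07, 1.012e-07, 3.038e-07, 7.594e-07]  ψ = [3, 3, 3, 3]  (obs o_5=3)
backtrack: best end state = 3; path = [3, 3, 3, 3, 3, 3]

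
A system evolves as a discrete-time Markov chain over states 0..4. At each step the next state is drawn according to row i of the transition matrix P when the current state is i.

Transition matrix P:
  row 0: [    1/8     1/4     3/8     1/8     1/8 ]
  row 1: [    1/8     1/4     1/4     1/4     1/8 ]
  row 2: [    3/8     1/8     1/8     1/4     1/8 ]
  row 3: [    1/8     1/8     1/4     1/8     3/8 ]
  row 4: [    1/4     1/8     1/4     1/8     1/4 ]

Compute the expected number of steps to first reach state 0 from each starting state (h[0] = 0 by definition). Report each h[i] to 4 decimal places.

First-step conditioning: h[0] = 0; for i ≠ 0, h[i] = 1 + Σ_k P[i][k]·h[k].
  h[1] = 1 + 1/4·h[1] + 1/4·h[2] + 1/4·h[3] + 1/8·h[4]
  h[2] = 1 + 1/8·h[1] + 1/8·h[2] + 1/4·h[3] + 1/8·h[4]
  h[3] = 1 + 1/8·h[1] + 1/4·h[2] + 1/8·h[3] + 3/8·h[4]
  h[4] = 1 + 1/8·h[1] + 1/4·h[2] + 1/8·h[3] + 1/4·h[4]
Solving the 4×4 linear system over states ≠ 0 gives exactly h = [0, 180/37, 140/37, 2268/481, 2016/481] (h[0] = 0 is the target).

h = [0.0000, 4.8649, 3.7838, 4.7152, 4.1913]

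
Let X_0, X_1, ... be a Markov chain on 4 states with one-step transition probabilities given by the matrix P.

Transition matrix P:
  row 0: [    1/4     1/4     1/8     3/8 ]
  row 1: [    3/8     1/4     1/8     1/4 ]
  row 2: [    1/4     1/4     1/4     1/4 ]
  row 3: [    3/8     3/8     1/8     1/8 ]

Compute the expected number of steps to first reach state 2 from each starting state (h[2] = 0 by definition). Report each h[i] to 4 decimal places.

h = [8.0000, 8.0000, 0.0000, 8.0000]

First-step conditioning: h[2] = 0; for i ≠ 2, h[i] = 1 + Σ_k P[i][k]·h[k].
  h[0] = 1 + 1/4·h[0] + 1/4·h[1] + 3/8·h[3]
  h[1] = 1 + 3/8·h[0] + 1/4·h[1] + 1/4·h[3]
  h[3] = 1 + 3/8·h[0] + 3/8·h[1] + 1/8·h[3]
Solving the 3×3 linear system over states ≠ 2 gives exactly h = [8, 8, 0, 8] (h[2] = 0 is the target).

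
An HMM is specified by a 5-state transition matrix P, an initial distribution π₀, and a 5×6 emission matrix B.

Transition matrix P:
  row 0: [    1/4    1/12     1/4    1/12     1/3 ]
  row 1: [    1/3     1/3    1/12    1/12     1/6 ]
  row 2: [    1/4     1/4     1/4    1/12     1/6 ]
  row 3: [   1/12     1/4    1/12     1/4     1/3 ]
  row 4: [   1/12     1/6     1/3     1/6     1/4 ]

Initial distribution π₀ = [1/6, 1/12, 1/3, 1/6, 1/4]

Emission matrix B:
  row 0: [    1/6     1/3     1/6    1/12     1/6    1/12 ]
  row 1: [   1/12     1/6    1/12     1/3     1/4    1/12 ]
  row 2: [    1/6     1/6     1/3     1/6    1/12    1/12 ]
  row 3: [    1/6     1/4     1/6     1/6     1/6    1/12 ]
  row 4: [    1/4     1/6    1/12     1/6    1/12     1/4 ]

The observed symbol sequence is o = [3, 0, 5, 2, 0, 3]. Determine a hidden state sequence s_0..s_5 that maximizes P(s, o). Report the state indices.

t=0: δ = [1.389e-02, 2.778e-02, 5.556e-02, 2.778e-02, 4.167e-02]  (obs o_0=3)
t=1: δ = [2.315e-03, 1.157e-03, 2.315e-03, 1.157e-03, 2.604e-03]  ψ = [2, 2, 2, 3, 4]  (obs o_1=0)
t=2: δ = [4.823e-05, 4.823e-05, 7.234e-05, 3.617e-05, 1.929e-04]  ψ = [0, 2, 4, 4, 0]  (obs o_2=5)
t=3: δ = [3.014e-06, 2.679e-06, 2.143e-05, 5.358e-06, 4.019e-06]  ψ = [2, 4, 4, 4, 4]  (obs o_3=2)
t=4: δ = [8.931e-07, 4.465e-07, 8.931e-07, 2.977e-07, 8.931e-07]  ψ = [2, 2, 2, 2, 2]  (obs o_4=0)
t=5: δ = [1.861e-08, 7.442e-08, 4.961e-08, 2.481e-08, 4.961e-08]  ψ = [0, 2, 4, 4, 0]  (obs o_5=3)
backtrack: best end state = 1; path = [2, 0, 4, 2, 2, 1]

path = [2, 0, 4, 2, 2, 1]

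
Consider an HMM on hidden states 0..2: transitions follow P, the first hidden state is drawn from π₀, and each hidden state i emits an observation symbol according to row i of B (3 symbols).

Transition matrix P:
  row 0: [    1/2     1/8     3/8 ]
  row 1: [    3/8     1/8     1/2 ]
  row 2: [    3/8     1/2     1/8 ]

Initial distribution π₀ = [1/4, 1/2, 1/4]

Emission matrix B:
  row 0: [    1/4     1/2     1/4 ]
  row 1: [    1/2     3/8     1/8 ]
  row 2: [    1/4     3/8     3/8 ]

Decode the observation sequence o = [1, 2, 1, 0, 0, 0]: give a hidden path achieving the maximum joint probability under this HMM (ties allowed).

path = [1, 2, 1, 2, 1, 2]

t=0: δ = [1.250e-01, 1.875e-01, 9.375e-02]  (obs o_0=1)
t=1: δ = [1.758e-02, 5.859e-03, 3.516e-02]  ψ = [1, 2, 1]  (obs o_1=2)
t=2: δ = [6.592e-03, 6.592e-03, 2.472e-03]  ψ = [2, 2, 0]  (obs o_2=1)
t=3: δ = [8.240e-04, 6.180e-04, 8.240e-04]  ψ = [0, 2, 1]  (obs o_3=0)
t=4: δ = [1.030e-04, 2.060e-04, 7.725e-05]  ψ = [0, 2, 0]  (obs o_4=0)
t=5: δ = [1.931e-05, 1.931e-05, 2.575e-05]  ψ = [1, 2, 1]  (obs o_5=0)
backtrack: best end state = 2; path = [1, 2, 1, 2, 1, 2]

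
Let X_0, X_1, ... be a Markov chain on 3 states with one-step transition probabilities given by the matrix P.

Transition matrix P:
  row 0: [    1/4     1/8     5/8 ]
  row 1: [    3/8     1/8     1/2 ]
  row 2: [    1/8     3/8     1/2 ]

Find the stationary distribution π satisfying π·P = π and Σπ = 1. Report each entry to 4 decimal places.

Balance equations π_j = Σ_i π_i·P[i][j]:
  π_0 = 1/4·π_0 + 3/8·π_1 + 1/8·π_2
  π_1 = 1/8·π_0 + 1/8·π_1 + 3/8·π_2
  normalize: π_0 + π_1 + π_2 = 1
Solving the linear system gives exactly π = [8/37, 19/74, 39/74].

π = [0.2162, 0.2568, 0.5270]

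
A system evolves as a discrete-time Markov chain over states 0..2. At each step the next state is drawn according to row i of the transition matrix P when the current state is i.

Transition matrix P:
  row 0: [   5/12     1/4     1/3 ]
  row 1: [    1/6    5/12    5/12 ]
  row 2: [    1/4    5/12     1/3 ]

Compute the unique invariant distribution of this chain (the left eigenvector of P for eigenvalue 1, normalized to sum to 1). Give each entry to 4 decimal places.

π = [0.2627, 0.3729, 0.3644]

Balance equations π_j = Σ_i π_i·P[i][j]:
  π_0 = 5/12·π_0 + 1/6·π_1 + 1/4·π_2
  π_1 = 1/4·π_0 + 5/12·π_1 + 5/12·π_2
  normalize: π_0 + π_1 + π_2 = 1
Solving the linear system gives exactly π = [31/118, 22/59, 43/118].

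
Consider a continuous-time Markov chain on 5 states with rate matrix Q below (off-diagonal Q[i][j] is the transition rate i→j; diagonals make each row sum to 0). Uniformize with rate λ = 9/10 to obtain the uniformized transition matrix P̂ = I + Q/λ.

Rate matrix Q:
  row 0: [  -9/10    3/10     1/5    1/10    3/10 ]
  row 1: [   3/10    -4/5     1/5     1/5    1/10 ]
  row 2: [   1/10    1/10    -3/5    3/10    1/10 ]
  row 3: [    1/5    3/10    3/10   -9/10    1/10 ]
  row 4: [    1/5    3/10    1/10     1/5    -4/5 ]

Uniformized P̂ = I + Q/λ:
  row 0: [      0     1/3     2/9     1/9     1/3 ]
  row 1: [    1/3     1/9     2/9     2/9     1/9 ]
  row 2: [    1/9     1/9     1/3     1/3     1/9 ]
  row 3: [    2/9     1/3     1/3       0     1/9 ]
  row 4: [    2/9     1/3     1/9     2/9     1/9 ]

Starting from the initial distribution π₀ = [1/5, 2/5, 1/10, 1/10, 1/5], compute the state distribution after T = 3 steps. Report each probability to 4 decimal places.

t=0: π = [0.2000, 0.4000, 0.1000, 0.1000, 0.2000]
t=1: π = [0.2111, 0.2222, 0.2222, 0.1889, 0.1556]
t=2: π = [0.1753, 0.2346, 0.2506, 0.1815, 0.1580]
t=3: π = [0.1815, 0.2255, 0.2527, 0.1903, 0.1501]

π = [0.1815, 0.2255, 0.2527, 0.1903, 0.1501]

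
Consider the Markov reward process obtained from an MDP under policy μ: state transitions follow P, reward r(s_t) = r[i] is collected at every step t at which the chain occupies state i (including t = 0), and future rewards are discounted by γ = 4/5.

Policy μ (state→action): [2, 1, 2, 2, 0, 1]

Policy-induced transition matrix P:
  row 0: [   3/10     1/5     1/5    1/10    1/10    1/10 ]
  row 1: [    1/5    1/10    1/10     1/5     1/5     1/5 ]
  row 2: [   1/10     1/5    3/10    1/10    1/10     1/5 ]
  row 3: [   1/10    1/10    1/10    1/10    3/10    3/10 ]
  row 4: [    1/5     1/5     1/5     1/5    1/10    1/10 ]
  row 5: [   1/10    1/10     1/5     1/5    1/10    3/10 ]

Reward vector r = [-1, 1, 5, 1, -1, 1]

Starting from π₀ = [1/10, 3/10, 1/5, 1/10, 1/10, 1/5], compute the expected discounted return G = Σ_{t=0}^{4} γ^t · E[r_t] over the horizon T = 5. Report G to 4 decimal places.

t=0: π = [0.1000, 0.3000, 0.2000, 0.1000, 0.1000, 0.2000], E[r] = 1.4000, γ^t·E[r] = 1.400000, running G = 1.400000
t=1: π = [0.1600, 0.1400, 0.1800, 0.1600, 0.1500, 0.2100], E[r] = 1.1000, γ^t·E[r] = 0.880000, running G = 2.280000
t=2: π = [0.1610, 0.1490, 0.1880, 0.1500, 0.1460, 0.2060], E[r] = 1.1380, γ^t·E[r] = 0.728320, running G = 3.008320
t=3: π = [0.1617, 0.1495, 0.1889, 0.1501, 0.1449, 0.2049], E[r] = 1.1424, γ^t·E[r] = 0.584909, running G = 3.593229
t=4: π = [0.1618, 0.1496, 0.1889, 0.1499, 0.1450, 0.2048], E[r] = 1.1422, γ^t·E[r] = 0.467853, running G = 4.061082

G = 4.0611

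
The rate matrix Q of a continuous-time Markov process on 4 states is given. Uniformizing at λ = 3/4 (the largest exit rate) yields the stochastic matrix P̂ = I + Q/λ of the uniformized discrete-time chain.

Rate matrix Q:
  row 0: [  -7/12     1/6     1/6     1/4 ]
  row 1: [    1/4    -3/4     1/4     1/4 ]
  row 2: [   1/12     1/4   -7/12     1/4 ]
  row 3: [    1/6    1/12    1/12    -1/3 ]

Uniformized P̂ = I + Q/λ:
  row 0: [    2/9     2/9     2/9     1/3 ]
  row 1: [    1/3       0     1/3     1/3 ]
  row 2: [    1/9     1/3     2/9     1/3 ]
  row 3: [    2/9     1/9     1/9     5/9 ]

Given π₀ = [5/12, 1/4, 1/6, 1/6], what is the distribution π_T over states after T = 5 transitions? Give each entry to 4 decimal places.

π = [0.2187, 0.1603, 0.1926, 0.4284]

t=0: π = [0.4167, 0.2500, 0.1667, 0.1667]
t=1: π = [0.2315, 0.1667, 0.2315, 0.3704]
t=2: π = [0.2150, 0.1698, 0.1996, 0.4156]
t=3: π = [0.2189, 0.1605, 0.1949, 0.4257]
t=4: π = [0.2184, 0.1609, 0.1928, 0.4279]
t=5: π = [0.2187, 0.1603, 0.1926, 0.4284]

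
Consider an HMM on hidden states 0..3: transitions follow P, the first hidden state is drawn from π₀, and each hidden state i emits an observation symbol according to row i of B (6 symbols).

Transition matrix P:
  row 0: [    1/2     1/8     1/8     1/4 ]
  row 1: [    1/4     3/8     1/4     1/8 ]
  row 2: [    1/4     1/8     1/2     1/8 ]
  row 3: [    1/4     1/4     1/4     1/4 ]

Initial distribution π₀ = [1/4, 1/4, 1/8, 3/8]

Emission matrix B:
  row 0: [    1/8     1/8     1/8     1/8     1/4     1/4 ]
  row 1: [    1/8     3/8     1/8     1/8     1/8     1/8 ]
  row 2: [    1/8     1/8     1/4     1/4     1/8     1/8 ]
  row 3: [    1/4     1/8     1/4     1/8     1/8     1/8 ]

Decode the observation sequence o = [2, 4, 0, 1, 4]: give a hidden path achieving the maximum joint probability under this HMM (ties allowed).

path = [3, 0, 0, 0, 0]

t=0: δ = [3.125e-02, 3.125e-02, 3.125e-02, 9.375e-02]  (obs o_0=2)
t=1: δ = [5.859e-03, 2.930e-03, 2.930e-03, 2.930e-03]  ψ = [3, 3, 3, 3]  (obs o_1=4)
t=2: δ = [3.662e-04, 1.373e-04, 1.831e-04, 3.662e-04]  ψ = [0, 1, 2, 0]  (obs o_2=0)
t=3: δ = [2.289e-05, 3.433e-05, 1.144e-05, 1.144e-05]  ψ = [0, 3, 2, 0]  (obs o_3=1)
t=4: δ = [2.861e-06, 1.609e-06, 1.073e-06, 7.153e-07]  ψ = [0, 1, 1, 0]  (obs o_4=4)
backtrack: best end state = 0; path = [3, 0, 0, 0, 0]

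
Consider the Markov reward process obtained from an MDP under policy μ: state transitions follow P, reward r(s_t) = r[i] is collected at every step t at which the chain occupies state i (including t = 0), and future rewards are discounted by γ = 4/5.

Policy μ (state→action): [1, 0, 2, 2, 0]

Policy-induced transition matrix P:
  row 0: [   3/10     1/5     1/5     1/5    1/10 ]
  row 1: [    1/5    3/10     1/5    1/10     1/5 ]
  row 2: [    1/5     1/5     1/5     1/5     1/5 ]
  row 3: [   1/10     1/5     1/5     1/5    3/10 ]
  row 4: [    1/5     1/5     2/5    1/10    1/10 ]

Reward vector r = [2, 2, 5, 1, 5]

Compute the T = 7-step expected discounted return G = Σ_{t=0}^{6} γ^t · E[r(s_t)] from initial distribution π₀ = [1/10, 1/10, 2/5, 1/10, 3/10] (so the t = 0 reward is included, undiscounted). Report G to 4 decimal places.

t=0: π = [0.1000, 0.1000, 0.4000, 0.1000, 0.3000], E[r] = 4.0000, γ^t·E[r] = 4.000000, running G = 4.000000
t=1: π = [0.2000, 0.2100, 0.2600, 0.1600, 0.1700], E[r] = 3.1300, γ^t·E[r] = 2.504000, running G = 6.504000
t=2: π = [0.2040, 0.2210, 0.2340, 0.1620, 0.1790], E[r] = 3.0770, γ^t·E[r] = 1.969280, running G = 8.473280
t=3: π = [0.2042, 0.2221, 0.2358, 0.1600, 0.1779], E[r] = 3.0811, γ^t·E[r] = 1.577523, running G = 10.050803
t=4: π = [0.2044, 0.2222, 0.2356, 0.1600, 0.1778], E[r] = 3.0801, γ^t·E[r] = 1.261613, running G = 11.312416
t=5: π = [0.2044, 0.2222, 0.2356, 0.1600, 0.1778], E[r] = 3.0800, γ^t·E[r] = 1.009258, running G = 12.321674
t=6: π = [0.2044, 0.2222, 0.2356, 0.1600, 0.1778], E[r] = 3.0800, γ^t·E[r] = 0.807404, running G = 13.129078

G = 13.1291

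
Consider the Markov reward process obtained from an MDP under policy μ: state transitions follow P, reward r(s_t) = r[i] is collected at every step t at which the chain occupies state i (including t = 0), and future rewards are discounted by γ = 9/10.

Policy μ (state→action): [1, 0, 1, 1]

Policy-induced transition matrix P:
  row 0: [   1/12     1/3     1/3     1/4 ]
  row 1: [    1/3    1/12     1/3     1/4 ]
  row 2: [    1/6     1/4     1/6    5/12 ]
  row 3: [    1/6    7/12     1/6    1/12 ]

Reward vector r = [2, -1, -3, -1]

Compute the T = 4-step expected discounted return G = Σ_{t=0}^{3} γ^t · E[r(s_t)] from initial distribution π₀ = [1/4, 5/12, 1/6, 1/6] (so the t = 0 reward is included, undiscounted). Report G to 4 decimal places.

t=0: π = [0.2500, 0.4167, 0.1667, 0.1667], E[r] = -0.5833, γ^t·E[r] = -0.583333, running G = -0.583333
t=1: π = [0.2153, 0.2569, 0.2778, 0.2500], E[r] = -0.9097, γ^t·E[r] = -0.818750, running G = -1.402083
t=2: π = [0.1916, 0.3084, 0.2454, 0.2546], E[r] = -0.9161, γ^t·E[r] = -0.742031, running G = -2.144115
t=3: π = [0.2021, 0.2994, 0.2500, 0.2485], E[r] = -0.8937, γ^t·E[r] = -0.651480, running G = -2.795595

G = -2.7956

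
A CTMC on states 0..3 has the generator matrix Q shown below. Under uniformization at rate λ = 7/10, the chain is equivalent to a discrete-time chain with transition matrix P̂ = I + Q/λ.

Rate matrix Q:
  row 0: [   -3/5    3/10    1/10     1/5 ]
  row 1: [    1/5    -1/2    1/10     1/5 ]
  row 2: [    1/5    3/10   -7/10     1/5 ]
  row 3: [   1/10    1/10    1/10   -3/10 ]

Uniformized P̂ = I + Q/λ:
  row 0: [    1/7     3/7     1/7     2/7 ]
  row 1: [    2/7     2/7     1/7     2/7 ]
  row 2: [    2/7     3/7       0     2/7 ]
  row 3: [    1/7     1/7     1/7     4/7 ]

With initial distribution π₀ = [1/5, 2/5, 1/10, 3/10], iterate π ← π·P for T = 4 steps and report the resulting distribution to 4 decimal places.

t=0: π = [0.2000, 0.4000, 0.1000, 0.3000]
t=1: π = [0.2143, 0.2857, 0.1286, 0.3714]
t=2: π = [0.2020, 0.2816, 0.1245, 0.3918]
t=3: π = [0.2009, 0.2764, 0.1251, 0.3977]
t=4: π = [0.2002, 0.2755, 0.1250, 0.3993]

π = [0.2002, 0.2755, 0.1250, 0.3993]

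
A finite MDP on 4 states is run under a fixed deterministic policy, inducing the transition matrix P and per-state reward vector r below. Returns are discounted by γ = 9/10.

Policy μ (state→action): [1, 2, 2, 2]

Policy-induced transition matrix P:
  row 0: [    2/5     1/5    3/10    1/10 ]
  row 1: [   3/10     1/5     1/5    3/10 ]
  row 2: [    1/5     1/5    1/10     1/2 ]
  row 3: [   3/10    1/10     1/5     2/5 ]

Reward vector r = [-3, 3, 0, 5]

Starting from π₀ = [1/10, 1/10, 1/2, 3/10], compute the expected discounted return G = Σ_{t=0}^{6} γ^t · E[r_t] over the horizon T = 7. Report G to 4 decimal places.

G = 6.8752

t=0: π = [0.1000, 0.1000, 0.5000, 0.3000], E[r] = 1.5000, γ^t·E[r] = 1.500000, running G = 1.500000
t=1: π = [0.2600, 0.1700, 0.1600, 0.4100], E[r] = 1.7800, γ^t·E[r] = 1.602000, running G = 3.102000
t=2: π = [0.3100, 0.1590, 0.2100, 0.3210], E[r] = 1.1520, γ^t·E[r] = 0.933120, running G = 4.035120
t=3: π = [0.3100, 0.1679, 0.2100, 0.3121], E[r] = 1.1342, γ^t·E[r] = 0.826832, running G = 4.861952
t=4: π = [0.3100, 0.1688, 0.2100, 0.3112], E[r] = 1.1324, γ^t·E[r] = 0.742981, running G = 5.604933
t=5: π = [0.3100, 0.1689, 0.2100, 0.3111], E[r] = 1.1322, γ^t·E[r] = 0.668578, running G = 6.273510
t=6: π = [0.3100, 0.1689, 0.2100, 0.3111], E[r] = 1.1322, γ^t·E[r] = 0.601710, running G = 6.875221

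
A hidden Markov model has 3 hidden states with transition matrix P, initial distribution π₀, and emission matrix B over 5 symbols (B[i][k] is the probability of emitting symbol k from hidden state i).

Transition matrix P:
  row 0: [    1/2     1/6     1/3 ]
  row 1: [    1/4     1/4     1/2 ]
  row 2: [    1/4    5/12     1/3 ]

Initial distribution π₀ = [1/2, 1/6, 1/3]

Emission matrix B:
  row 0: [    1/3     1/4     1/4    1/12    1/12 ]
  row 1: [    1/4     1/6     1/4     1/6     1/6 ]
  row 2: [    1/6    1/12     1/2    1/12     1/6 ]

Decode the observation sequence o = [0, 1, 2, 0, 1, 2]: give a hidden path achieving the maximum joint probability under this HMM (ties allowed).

t=0: δ = [1.667e-01, 4.167e-02, 5.556e-02]  (obs o_0=0)
t=1: δ = [2.083e-02, 4.630e-03, 4.630e-03]  ψ = [0, 0, 0]  (obs o_1=1)
t=2: δ = [2.604e-03, 8.681e-04, 3.472e-03]  ψ = [0, 0, 0]  (obs o_2=2)
t=3: δ = [4.340e-04, 3.617e-04, 1.929e-04]  ψ = [0, 2, 2]  (obs o_3=0)
t=4: δ = [5.425e-05, 1.507e-05, 1.507e-05]  ψ = [0, 1, 1]  (obs o_4=1)
t=5: δ = [6.782e-06, 2.261e-06, 9.042e-06]  ψ = [0, 0, 0]  (obs o_5=2)
backtrack: best end state = 2; path = [0, 0, 0, 0, 0, 2]

path = [0, 0, 0, 0, 0, 2]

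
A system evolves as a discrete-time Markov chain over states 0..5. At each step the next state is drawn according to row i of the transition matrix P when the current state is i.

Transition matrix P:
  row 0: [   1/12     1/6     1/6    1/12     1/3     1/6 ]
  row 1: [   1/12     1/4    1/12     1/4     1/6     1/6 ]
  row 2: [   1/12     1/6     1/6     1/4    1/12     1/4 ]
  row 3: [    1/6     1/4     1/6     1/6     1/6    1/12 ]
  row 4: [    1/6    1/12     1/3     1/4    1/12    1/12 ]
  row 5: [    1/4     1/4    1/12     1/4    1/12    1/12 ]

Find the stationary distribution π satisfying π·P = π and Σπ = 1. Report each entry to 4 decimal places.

Balance equations π_j = Σ_i π_i·P[i][j]:
  π_0 = 1/12·π_0 + 1/12·π_1 + 1/12·π_2 + 1/6·π_3 + 1/6·π_4 + 1/4·π_5
  π_1 = 1/6·π_0 + 1/4·π_1 + 1/6·π_2 + 1/4·π_3 + 1/12·π_4 + 1/4·π_5
  π_2 = 1/6·π_0 + 1/12·π_1 + 1/6·π_2 + 1/6·π_3 + 1/3·π_4 + 1/12·π_5
  π_3 = 1/12·π_0 + 1/4·π_1 + 1/4·π_2 + 1/6·π_3 + 1/4·π_4 + 1/4·π_5
  π_4 = 1/3·π_0 + 1/6·π_1 + 1/12·π_2 + 1/6·π_3 + 1/12·π_4 + 1/12·π_5
  normalize: π_0 + π_1 + π_2 + π_3 + π_4 + π_5 = 1
Solving the linear system gives exactly π = [5747/42086, 8405/42086, 6891/42086, 4414/21043, 290/1913, 5835/42086].

π = [0.1366, 0.1997, 0.1637, 0.2098, 0.1516, 0.1386]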